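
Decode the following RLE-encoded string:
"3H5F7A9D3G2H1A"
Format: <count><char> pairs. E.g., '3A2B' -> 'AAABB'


Expanding each <count><char> pair:
  3H -> 'HHH'
  5F -> 'FFFFF'
  7A -> 'AAAAAAA'
  9D -> 'DDDDDDDDD'
  3G -> 'GGG'
  2H -> 'HH'
  1A -> 'A'

Decoded = HHHFFFFFAAAAAAADDDDDDDDDGGGHHA


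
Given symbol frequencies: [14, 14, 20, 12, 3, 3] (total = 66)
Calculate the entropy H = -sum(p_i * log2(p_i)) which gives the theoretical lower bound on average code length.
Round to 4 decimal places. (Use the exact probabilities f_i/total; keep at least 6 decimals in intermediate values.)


Per-symbol terms -p_i * log2(p_i) with p_i = f_i/66:
  p = 14/66 = 0.212121: log2(p) = -2.237039, -p*log2(p) = 0.474523
  p = 14/66 = 0.212121: log2(p) = -2.237039, -p*log2(p) = 0.474523
  p = 20/66 = 0.303030: log2(p) = -1.722466, -p*log2(p) = 0.521959
  p = 12/66 = 0.181818: log2(p) = -2.459432, -p*log2(p) = 0.447169
  p = 3/66 = 0.045455: log2(p) = -4.459432, -p*log2(p) = 0.202701
  p = 3/66 = 0.045455: log2(p) = -4.459432, -p*log2(p) = 0.202701
H = 0.474523 + 0.474523 + 0.521959 + 0.447169 + 0.202701 + 0.202701 = 2.323576

H = 2.3236 bits/symbol


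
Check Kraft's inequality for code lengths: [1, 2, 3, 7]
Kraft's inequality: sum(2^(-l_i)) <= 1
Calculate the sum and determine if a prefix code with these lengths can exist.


Sum = 2^(-1) + 2^(-2) + 2^(-3) + 2^(-7)
    = 0.5 + 0.25 + 0.125 + 0.0078125
    = 113/128 = 0.8828125
Since 0.8828125 <= 1, Kraft's inequality IS satisfied.
A prefix code with these lengths CAN exist.

Kraft sum = 0.8828125. Satisfied.


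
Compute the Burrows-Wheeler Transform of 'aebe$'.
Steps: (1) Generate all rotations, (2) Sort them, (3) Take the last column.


Rotations (sorted):
  0: $aebe -> last char: e
  1: aebe$ -> last char: $
  2: be$ae -> last char: e
  3: e$aeb -> last char: b
  4: ebe$a -> last char: a


BWT = e$eba


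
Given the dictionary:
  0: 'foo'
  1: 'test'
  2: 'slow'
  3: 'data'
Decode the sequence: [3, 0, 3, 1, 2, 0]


Look up each index in the dictionary:
  3 -> 'data'
  0 -> 'foo'
  3 -> 'data'
  1 -> 'test'
  2 -> 'slow'
  0 -> 'foo'

Decoded: "data foo data test slow foo"


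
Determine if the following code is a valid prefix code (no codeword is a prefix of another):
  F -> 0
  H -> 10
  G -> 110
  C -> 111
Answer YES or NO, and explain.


Checking each pair (does one codeword prefix another?):
  F='0' vs H='10': no prefix
  F='0' vs G='110': no prefix
  F='0' vs C='111': no prefix
  H='10' vs F='0': no prefix
  H='10' vs G='110': no prefix
  H='10' vs C='111': no prefix
  G='110' vs F='0': no prefix
  G='110' vs H='10': no prefix
  G='110' vs C='111': no prefix
  C='111' vs F='0': no prefix
  C='111' vs H='10': no prefix
  C='111' vs G='110': no prefix
No violation found over all pairs.

YES -- this is a valid prefix code. No codeword is a prefix of any other codeword.


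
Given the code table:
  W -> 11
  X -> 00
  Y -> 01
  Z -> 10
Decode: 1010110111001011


Decoding:
10 -> Z
10 -> Z
11 -> W
01 -> Y
11 -> W
00 -> X
10 -> Z
11 -> W


Result: ZZWYWXZW


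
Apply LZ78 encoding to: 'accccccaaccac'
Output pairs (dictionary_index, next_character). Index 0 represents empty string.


LZ78 encoding steps:
Dictionary: {0: ''}
Step 1: w='' (idx 0), next='a' -> output (0, 'a'), add 'a' as idx 1
Step 2: w='' (idx 0), next='c' -> output (0, 'c'), add 'c' as idx 2
Step 3: w='c' (idx 2), next='c' -> output (2, 'c'), add 'cc' as idx 3
Step 4: w='cc' (idx 3), next='c' -> output (3, 'c'), add 'ccc' as idx 4
Step 5: w='a' (idx 1), next='a' -> output (1, 'a'), add 'aa' as idx 5
Step 6: w='cc' (idx 3), next='a' -> output (3, 'a'), add 'cca' as idx 6
Step 7: w='c' (idx 2), end of input -> output (2, '')


Encoded: [(0, 'a'), (0, 'c'), (2, 'c'), (3, 'c'), (1, 'a'), (3, 'a'), (2, '')]


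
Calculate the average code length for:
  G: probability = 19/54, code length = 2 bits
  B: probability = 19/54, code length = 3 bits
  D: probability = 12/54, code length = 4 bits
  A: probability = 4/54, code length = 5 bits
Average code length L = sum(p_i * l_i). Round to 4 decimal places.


Weighted contributions p_i * l_i:
  G: (19/54) * 2 = 38/54
  B: (19/54) * 3 = 57/54
  D: (12/54) * 4 = 48/54
  A: (4/54) * 5 = 20/54
Sum = (38 + 57 + 48 + 20)/54 = 163/54

L = 163/54 = 3.0185 bits/symbol


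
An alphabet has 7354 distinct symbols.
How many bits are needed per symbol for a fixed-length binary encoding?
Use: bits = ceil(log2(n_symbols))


log2(7354) = 12.8443
Bracket: 2^12 = 4096 < 7354 <= 2^13 = 8192
So ceil(log2(7354)) = 13

bits = ceil(log2(7354)) = ceil(12.8443) = 13 bits


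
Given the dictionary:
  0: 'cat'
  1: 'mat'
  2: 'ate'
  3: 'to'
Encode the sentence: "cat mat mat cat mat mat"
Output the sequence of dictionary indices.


Look up each word in the dictionary:
  'cat' -> 0
  'mat' -> 1
  'mat' -> 1
  'cat' -> 0
  'mat' -> 1
  'mat' -> 1

Encoded: [0, 1, 1, 0, 1, 1]


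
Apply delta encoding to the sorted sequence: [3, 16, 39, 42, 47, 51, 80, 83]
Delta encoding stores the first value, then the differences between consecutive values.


First value: 3
Deltas:
  16 - 3 = 13
  39 - 16 = 23
  42 - 39 = 3
  47 - 42 = 5
  51 - 47 = 4
  80 - 51 = 29
  83 - 80 = 3


Delta encoded: [3, 13, 23, 3, 5, 4, 29, 3]


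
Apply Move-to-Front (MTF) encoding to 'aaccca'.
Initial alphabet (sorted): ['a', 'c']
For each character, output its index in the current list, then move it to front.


MTF encoding:
'a': index 0 in ['a', 'c'] -> ['a', 'c']
'a': index 0 in ['a', 'c'] -> ['a', 'c']
'c': index 1 in ['a', 'c'] -> ['c', 'a']
'c': index 0 in ['c', 'a'] -> ['c', 'a']
'c': index 0 in ['c', 'a'] -> ['c', 'a']
'a': index 1 in ['c', 'a'] -> ['a', 'c']


Output: [0, 0, 1, 0, 0, 1]


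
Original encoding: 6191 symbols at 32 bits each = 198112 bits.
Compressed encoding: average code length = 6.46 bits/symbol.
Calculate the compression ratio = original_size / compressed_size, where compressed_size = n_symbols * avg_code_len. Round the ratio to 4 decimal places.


original_size = n_symbols * orig_bits = 6191 * 32 = 198112 bits
compressed_size = n_symbols * avg_code_len = 6191 * 6.46 = 39993.86 bits
ratio = original_size / compressed_size = 198112 / 39993.86 = 4.9536

Compression ratio = 4.9536


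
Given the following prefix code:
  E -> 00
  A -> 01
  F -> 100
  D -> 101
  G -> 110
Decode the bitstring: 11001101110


Decoding step by step:
Bits 110 -> G
Bits 01 -> A
Bits 101 -> D
Bits 110 -> G


Decoded message: GADG


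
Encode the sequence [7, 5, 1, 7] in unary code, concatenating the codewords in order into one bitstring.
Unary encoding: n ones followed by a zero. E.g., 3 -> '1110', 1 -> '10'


Encode each number as n ones followed by a terminating 0:
  7 -> 11111110 (8 bits)
  5 -> 111110 (6 bits)
  1 -> 10 (2 bits)
  7 -> 11111110 (8 bits)
Total length = 8 + 6 + 2 + 8 = 24 bits.

Unary([7, 5, 1, 7]) = 111111101111101011111110 (24 bits)


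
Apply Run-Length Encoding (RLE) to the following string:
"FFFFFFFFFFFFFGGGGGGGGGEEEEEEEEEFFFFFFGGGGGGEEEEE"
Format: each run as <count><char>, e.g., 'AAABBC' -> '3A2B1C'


Scanning runs left to right:
  i=0: run of 'F' x 13 -> '13F'
  i=13: run of 'G' x 9 -> '9G'
  i=22: run of 'E' x 9 -> '9E'
  i=31: run of 'F' x 6 -> '6F'
  i=37: run of 'G' x 6 -> '6G'
  i=43: run of 'E' x 5 -> '5E'

RLE = 13F9G9E6F6G5E


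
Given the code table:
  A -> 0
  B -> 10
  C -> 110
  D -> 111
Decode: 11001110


Decoding:
110 -> C
0 -> A
111 -> D
0 -> A


Result: CADA


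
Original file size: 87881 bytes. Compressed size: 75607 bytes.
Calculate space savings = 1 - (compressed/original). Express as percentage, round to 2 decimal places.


ratio = compressed/original = 75607/87881 = 0.860334
savings = 1 - ratio = 1 - 0.860334 = 0.139666
as a percentage: 0.139666 * 100 = 13.97%

Space savings = 1 - 75607/87881 = 13.97%


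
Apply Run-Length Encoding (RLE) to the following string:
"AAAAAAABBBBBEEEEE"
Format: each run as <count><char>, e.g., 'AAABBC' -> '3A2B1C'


Scanning runs left to right:
  i=0: run of 'A' x 7 -> '7A'
  i=7: run of 'B' x 5 -> '5B'
  i=12: run of 'E' x 5 -> '5E'

RLE = 7A5B5E


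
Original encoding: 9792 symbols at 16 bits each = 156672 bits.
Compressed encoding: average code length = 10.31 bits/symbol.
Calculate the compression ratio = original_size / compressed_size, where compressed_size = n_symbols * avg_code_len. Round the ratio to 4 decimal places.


original_size = n_symbols * orig_bits = 9792 * 16 = 156672 bits
compressed_size = n_symbols * avg_code_len = 9792 * 10.31 = 100955.52 bits
ratio = original_size / compressed_size = 156672 / 100955.52 = 1.5519

Compression ratio = 1.5519


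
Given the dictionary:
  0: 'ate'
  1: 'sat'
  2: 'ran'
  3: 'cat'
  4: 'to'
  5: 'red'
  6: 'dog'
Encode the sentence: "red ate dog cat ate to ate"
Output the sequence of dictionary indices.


Look up each word in the dictionary:
  'red' -> 5
  'ate' -> 0
  'dog' -> 6
  'cat' -> 3
  'ate' -> 0
  'to' -> 4
  'ate' -> 0

Encoded: [5, 0, 6, 3, 0, 4, 0]


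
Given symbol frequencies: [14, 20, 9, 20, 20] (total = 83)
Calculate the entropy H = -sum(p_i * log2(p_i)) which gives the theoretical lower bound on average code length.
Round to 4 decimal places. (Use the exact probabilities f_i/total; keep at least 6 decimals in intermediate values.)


Per-symbol terms -p_i * log2(p_i) with p_i = f_i/83:
  p = 14/83 = 0.168675: log2(p) = -2.567685, -p*log2(p) = 0.433103
  p = 20/83 = 0.240964: log2(p) = -2.053111, -p*log2(p) = 0.494726
  p = 9/83 = 0.108434: log2(p) = -3.205114, -p*log2(p) = 0.347543
  p = 20/83 = 0.240964: log2(p) = -2.053111, -p*log2(p) = 0.494726
  p = 20/83 = 0.240964: log2(p) = -2.053111, -p*log2(p) = 0.494726
H = 0.433103 + 0.494726 + 0.347543 + 0.494726 + 0.494726 = 2.264824

H = 2.2648 bits/symbol


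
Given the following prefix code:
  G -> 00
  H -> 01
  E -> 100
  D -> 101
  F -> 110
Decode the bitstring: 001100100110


Decoding step by step:
Bits 00 -> G
Bits 110 -> F
Bits 01 -> H
Bits 00 -> G
Bits 110 -> F


Decoded message: GFHGF


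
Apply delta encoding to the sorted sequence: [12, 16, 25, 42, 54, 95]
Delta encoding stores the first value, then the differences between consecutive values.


First value: 12
Deltas:
  16 - 12 = 4
  25 - 16 = 9
  42 - 25 = 17
  54 - 42 = 12
  95 - 54 = 41


Delta encoded: [12, 4, 9, 17, 12, 41]


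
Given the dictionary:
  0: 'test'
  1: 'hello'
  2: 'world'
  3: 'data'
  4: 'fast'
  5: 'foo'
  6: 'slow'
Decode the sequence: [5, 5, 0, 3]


Look up each index in the dictionary:
  5 -> 'foo'
  5 -> 'foo'
  0 -> 'test'
  3 -> 'data'

Decoded: "foo foo test data"


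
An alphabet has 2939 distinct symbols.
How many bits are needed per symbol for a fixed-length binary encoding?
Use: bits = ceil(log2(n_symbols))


log2(2939) = 11.5211
Bracket: 2^11 = 2048 < 2939 <= 2^12 = 4096
So ceil(log2(2939)) = 12

bits = ceil(log2(2939)) = ceil(11.5211) = 12 bits


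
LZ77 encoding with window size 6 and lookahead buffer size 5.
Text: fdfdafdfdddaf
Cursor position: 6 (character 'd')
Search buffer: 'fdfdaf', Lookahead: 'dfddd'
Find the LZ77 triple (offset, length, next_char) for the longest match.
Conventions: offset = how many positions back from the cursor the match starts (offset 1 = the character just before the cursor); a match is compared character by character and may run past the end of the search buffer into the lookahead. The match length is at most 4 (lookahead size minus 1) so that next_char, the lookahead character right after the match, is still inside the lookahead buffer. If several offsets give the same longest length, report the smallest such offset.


Try each offset into the search buffer:
  offset=1 (pos 5, char 'f'): match length 0
  offset=2 (pos 4, char 'a'): match length 0
  offset=3 (pos 3, char 'd'): match length 1
  offset=4 (pos 2, char 'f'): match length 0
  offset=5 (pos 1, char 'd'): match length 3
  offset=6 (pos 0, char 'f'): match length 0
Longest match has length 3 at offset 5.
next_char = character at position 6 + 3 = 9 -> 'd'

Best match: offset=5, length=3 (matching 'dfd' starting at position 1)
LZ77 triple: (5, 3, 'd')


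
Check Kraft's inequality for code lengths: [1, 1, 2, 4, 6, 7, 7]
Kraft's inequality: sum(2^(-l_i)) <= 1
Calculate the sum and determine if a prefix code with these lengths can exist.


Sum = 2^(-1) + 2^(-1) + 2^(-2) + 2^(-4) + 2^(-6) + 2^(-7) + 2^(-7)
    = 0.5 + 0.5 + 0.25 + 0.0625 + 0.015625 + 0.0078125 + 0.0078125
    = 172/128 = 1.34375
Since 1.34375 > 1, Kraft's inequality is NOT satisfied.
A prefix code with these lengths CANNOT exist.

Kraft sum = 1.34375. Not satisfied.


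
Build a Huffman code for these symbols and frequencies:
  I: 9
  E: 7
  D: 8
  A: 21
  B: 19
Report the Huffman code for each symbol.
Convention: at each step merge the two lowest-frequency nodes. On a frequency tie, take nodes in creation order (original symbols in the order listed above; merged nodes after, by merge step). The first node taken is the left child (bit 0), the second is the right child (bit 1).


Huffman tree construction:
Step 1: Merge E(7) + D(8) = 15
Step 2: Merge I(9) + (E+D)(15) = 24
Step 3: Merge B(19) + A(21) = 40
Step 4: Merge (I+(E+D))(24) + (B+A)(40) = 64
Read each symbol's code off the tree from the root (left child = 0, right child = 1).

Codes:
  I: 00 (length 2)
  E: 010 (length 3)
  D: 011 (length 3)
  A: 11 (length 2)
  B: 10 (length 2)
Average code length: 143/64 = 2.2344 bits/symbol


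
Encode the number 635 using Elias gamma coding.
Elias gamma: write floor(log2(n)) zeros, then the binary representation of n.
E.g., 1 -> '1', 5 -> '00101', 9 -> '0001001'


num_bits = floor(log2(635)) + 1 = 10
leading_zeros = num_bits - 1 = 9
binary(635) = 1001111011

Elias gamma(635) = '000000000' + '1001111011' = 0000000001001111011 (19 bits)


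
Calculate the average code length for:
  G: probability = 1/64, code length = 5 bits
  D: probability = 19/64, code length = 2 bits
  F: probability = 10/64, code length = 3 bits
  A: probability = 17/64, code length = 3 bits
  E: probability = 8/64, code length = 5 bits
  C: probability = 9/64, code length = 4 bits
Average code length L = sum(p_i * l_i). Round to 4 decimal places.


Weighted contributions p_i * l_i:
  G: (1/64) * 5 = 5/64
  D: (19/64) * 2 = 38/64
  F: (10/64) * 3 = 30/64
  A: (17/64) * 3 = 51/64
  E: (8/64) * 5 = 40/64
  C: (9/64) * 4 = 36/64
Sum = (5 + 38 + 30 + 51 + 40 + 36)/64 = 200/64

L = 200/64 = 3.1250 bits/symbol


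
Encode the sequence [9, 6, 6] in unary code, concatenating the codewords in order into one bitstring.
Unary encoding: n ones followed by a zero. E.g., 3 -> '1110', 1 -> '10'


Encode each number as n ones followed by a terminating 0:
  9 -> 1111111110 (10 bits)
  6 -> 1111110 (7 bits)
  6 -> 1111110 (7 bits)
Total length = 10 + 7 + 7 = 24 bits.

Unary([9, 6, 6]) = 111111111011111101111110 (24 bits)


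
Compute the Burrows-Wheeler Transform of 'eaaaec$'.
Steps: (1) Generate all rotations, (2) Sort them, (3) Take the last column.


Rotations (sorted):
  0: $eaaaec -> last char: c
  1: aaaec$e -> last char: e
  2: aaec$ea -> last char: a
  3: aec$eaa -> last char: a
  4: c$eaaae -> last char: e
  5: eaaaec$ -> last char: $
  6: ec$eaaa -> last char: a


BWT = ceaae$a


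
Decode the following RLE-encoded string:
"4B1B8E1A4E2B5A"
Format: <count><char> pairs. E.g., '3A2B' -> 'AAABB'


Expanding each <count><char> pair:
  4B -> 'BBBB'
  1B -> 'B'
  8E -> 'EEEEEEEE'
  1A -> 'A'
  4E -> 'EEEE'
  2B -> 'BB'
  5A -> 'AAAAA'

Decoded = BBBBBEEEEEEEEAEEEEBBAAAAA


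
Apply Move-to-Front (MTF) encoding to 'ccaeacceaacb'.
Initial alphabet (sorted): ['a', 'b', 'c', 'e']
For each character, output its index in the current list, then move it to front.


MTF encoding:
'c': index 2 in ['a', 'b', 'c', 'e'] -> ['c', 'a', 'b', 'e']
'c': index 0 in ['c', 'a', 'b', 'e'] -> ['c', 'a', 'b', 'e']
'a': index 1 in ['c', 'a', 'b', 'e'] -> ['a', 'c', 'b', 'e']
'e': index 3 in ['a', 'c', 'b', 'e'] -> ['e', 'a', 'c', 'b']
'a': index 1 in ['e', 'a', 'c', 'b'] -> ['a', 'e', 'c', 'b']
'c': index 2 in ['a', 'e', 'c', 'b'] -> ['c', 'a', 'e', 'b']
'c': index 0 in ['c', 'a', 'e', 'b'] -> ['c', 'a', 'e', 'b']
'e': index 2 in ['c', 'a', 'e', 'b'] -> ['e', 'c', 'a', 'b']
'a': index 2 in ['e', 'c', 'a', 'b'] -> ['a', 'e', 'c', 'b']
'a': index 0 in ['a', 'e', 'c', 'b'] -> ['a', 'e', 'c', 'b']
'c': index 2 in ['a', 'e', 'c', 'b'] -> ['c', 'a', 'e', 'b']
'b': index 3 in ['c', 'a', 'e', 'b'] -> ['b', 'c', 'a', 'e']


Output: [2, 0, 1, 3, 1, 2, 0, 2, 2, 0, 2, 3]


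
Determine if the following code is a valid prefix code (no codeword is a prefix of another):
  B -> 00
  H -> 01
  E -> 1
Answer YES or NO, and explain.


Checking each pair (does one codeword prefix another?):
  B='00' vs H='01': no prefix
  B='00' vs E='1': no prefix
  H='01' vs B='00': no prefix
  H='01' vs E='1': no prefix
  E='1' vs B='00': no prefix
  E='1' vs H='01': no prefix
No violation found over all pairs.

YES -- this is a valid prefix code. No codeword is a prefix of any other codeword.


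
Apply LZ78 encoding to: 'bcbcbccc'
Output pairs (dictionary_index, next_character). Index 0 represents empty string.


LZ78 encoding steps:
Dictionary: {0: ''}
Step 1: w='' (idx 0), next='b' -> output (0, 'b'), add 'b' as idx 1
Step 2: w='' (idx 0), next='c' -> output (0, 'c'), add 'c' as idx 2
Step 3: w='b' (idx 1), next='c' -> output (1, 'c'), add 'bc' as idx 3
Step 4: w='bc' (idx 3), next='c' -> output (3, 'c'), add 'bcc' as idx 4
Step 5: w='c' (idx 2), end of input -> output (2, '')


Encoded: [(0, 'b'), (0, 'c'), (1, 'c'), (3, 'c'), (2, '')]


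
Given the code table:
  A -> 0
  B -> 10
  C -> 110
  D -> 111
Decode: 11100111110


Decoding:
111 -> D
0 -> A
0 -> A
111 -> D
110 -> C


Result: DAADC


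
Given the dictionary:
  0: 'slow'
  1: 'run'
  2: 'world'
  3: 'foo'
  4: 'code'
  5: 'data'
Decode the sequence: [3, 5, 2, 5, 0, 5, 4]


Look up each index in the dictionary:
  3 -> 'foo'
  5 -> 'data'
  2 -> 'world'
  5 -> 'data'
  0 -> 'slow'
  5 -> 'data'
  4 -> 'code'

Decoded: "foo data world data slow data code"


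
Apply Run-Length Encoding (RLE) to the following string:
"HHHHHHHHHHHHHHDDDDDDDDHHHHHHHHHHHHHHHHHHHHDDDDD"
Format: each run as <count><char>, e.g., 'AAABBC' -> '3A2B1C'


Scanning runs left to right:
  i=0: run of 'H' x 14 -> '14H'
  i=14: run of 'D' x 8 -> '8D'
  i=22: run of 'H' x 20 -> '20H'
  i=42: run of 'D' x 5 -> '5D'

RLE = 14H8D20H5D


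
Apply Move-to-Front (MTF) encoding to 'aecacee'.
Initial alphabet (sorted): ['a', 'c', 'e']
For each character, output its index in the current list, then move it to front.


MTF encoding:
'a': index 0 in ['a', 'c', 'e'] -> ['a', 'c', 'e']
'e': index 2 in ['a', 'c', 'e'] -> ['e', 'a', 'c']
'c': index 2 in ['e', 'a', 'c'] -> ['c', 'e', 'a']
'a': index 2 in ['c', 'e', 'a'] -> ['a', 'c', 'e']
'c': index 1 in ['a', 'c', 'e'] -> ['c', 'a', 'e']
'e': index 2 in ['c', 'a', 'e'] -> ['e', 'c', 'a']
'e': index 0 in ['e', 'c', 'a'] -> ['e', 'c', 'a']


Output: [0, 2, 2, 2, 1, 2, 0]


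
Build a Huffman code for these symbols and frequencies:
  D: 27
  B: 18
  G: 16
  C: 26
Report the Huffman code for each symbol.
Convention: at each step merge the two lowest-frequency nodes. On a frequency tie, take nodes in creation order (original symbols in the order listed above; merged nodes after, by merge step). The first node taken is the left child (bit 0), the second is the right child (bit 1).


Huffman tree construction:
Step 1: Merge G(16) + B(18) = 34
Step 2: Merge C(26) + D(27) = 53
Step 3: Merge (G+B)(34) + (C+D)(53) = 87
Read each symbol's code off the tree from the root (left child = 0, right child = 1).

Codes:
  D: 11 (length 2)
  B: 01 (length 2)
  G: 00 (length 2)
  C: 10 (length 2)
Average code length: 174/87 = 2.0000 bits/symbol


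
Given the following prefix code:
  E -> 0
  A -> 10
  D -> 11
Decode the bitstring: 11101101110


Decoding step by step:
Bits 11 -> D
Bits 10 -> A
Bits 11 -> D
Bits 0 -> E
Bits 11 -> D
Bits 10 -> A


Decoded message: DADEDA


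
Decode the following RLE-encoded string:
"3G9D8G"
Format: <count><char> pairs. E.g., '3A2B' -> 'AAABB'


Expanding each <count><char> pair:
  3G -> 'GGG'
  9D -> 'DDDDDDDDD'
  8G -> 'GGGGGGGG'

Decoded = GGGDDDDDDDDDGGGGGGGG


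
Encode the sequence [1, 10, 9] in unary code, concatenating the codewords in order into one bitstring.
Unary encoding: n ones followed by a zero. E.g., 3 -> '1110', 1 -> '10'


Encode each number as n ones followed by a terminating 0:
  1 -> 10 (2 bits)
  10 -> 11111111110 (11 bits)
  9 -> 1111111110 (10 bits)
Total length = 2 + 11 + 10 = 23 bits.

Unary([1, 10, 9]) = 10111111111101111111110 (23 bits)


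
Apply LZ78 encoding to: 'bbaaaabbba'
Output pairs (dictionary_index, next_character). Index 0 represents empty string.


LZ78 encoding steps:
Dictionary: {0: ''}
Step 1: w='' (idx 0), next='b' -> output (0, 'b'), add 'b' as idx 1
Step 2: w='b' (idx 1), next='a' -> output (1, 'a'), add 'ba' as idx 2
Step 3: w='' (idx 0), next='a' -> output (0, 'a'), add 'a' as idx 3
Step 4: w='a' (idx 3), next='a' -> output (3, 'a'), add 'aa' as idx 4
Step 5: w='b' (idx 1), next='b' -> output (1, 'b'), add 'bb' as idx 5
Step 6: w='ba' (idx 2), end of input -> output (2, '')


Encoded: [(0, 'b'), (1, 'a'), (0, 'a'), (3, 'a'), (1, 'b'), (2, '')]


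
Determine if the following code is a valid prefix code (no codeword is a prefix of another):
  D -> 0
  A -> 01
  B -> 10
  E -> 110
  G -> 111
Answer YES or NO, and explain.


Checking each pair (does one codeword prefix another?):
  D='0' vs A='01': prefix -- VIOLATION

NO -- this is NOT a valid prefix code. D (0) is a prefix of A (01).


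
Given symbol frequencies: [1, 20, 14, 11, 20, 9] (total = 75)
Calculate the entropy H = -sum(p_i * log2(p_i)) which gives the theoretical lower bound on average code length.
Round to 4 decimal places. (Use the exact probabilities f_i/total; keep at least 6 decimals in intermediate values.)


Per-symbol terms -p_i * log2(p_i) with p_i = f_i/75:
  p = 1/75 = 0.013333: log2(p) = -6.228819, -p*log2(p) = 0.083051
  p = 20/75 = 0.266667: log2(p) = -1.906891, -p*log2(p) = 0.508504
  p = 14/75 = 0.186667: log2(p) = -2.421464, -p*log2(p) = 0.452007
  p = 11/75 = 0.146667: log2(p) = -2.769387, -p*log2(p) = 0.406177
  p = 20/75 = 0.266667: log2(p) = -1.906891, -p*log2(p) = 0.508504
  p = 9/75 = 0.120000: log2(p) = -3.058894, -p*log2(p) = 0.367067
H = 0.083051 + 0.508504 + 0.452007 + 0.406177 + 0.508504 + 0.367067 = 2.325310

H = 2.3253 bits/symbol


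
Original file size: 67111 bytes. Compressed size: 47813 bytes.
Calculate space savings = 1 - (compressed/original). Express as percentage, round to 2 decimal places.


ratio = compressed/original = 47813/67111 = 0.712447
savings = 1 - ratio = 1 - 0.712447 = 0.287553
as a percentage: 0.287553 * 100 = 28.76%

Space savings = 1 - 47813/67111 = 28.76%


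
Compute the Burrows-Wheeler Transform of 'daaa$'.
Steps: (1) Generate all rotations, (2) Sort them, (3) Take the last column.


Rotations (sorted):
  0: $daaa -> last char: a
  1: a$daa -> last char: a
  2: aa$da -> last char: a
  3: aaa$d -> last char: d
  4: daaa$ -> last char: $


BWT = aaad$


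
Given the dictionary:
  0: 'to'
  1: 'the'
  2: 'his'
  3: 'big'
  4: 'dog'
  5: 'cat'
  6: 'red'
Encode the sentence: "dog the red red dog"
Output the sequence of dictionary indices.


Look up each word in the dictionary:
  'dog' -> 4
  'the' -> 1
  'red' -> 6
  'red' -> 6
  'dog' -> 4

Encoded: [4, 1, 6, 6, 4]


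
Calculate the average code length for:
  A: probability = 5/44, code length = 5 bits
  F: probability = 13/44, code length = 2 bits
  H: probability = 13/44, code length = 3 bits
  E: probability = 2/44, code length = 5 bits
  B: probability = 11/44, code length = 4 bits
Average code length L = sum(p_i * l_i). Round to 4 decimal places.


Weighted contributions p_i * l_i:
  A: (5/44) * 5 = 25/44
  F: (13/44) * 2 = 26/44
  H: (13/44) * 3 = 39/44
  E: (2/44) * 5 = 10/44
  B: (11/44) * 4 = 44/44
Sum = (25 + 26 + 39 + 10 + 44)/44 = 144/44

L = 144/44 = 3.2727 bits/symbol


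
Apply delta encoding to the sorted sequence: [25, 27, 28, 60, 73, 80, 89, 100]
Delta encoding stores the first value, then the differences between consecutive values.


First value: 25
Deltas:
  27 - 25 = 2
  28 - 27 = 1
  60 - 28 = 32
  73 - 60 = 13
  80 - 73 = 7
  89 - 80 = 9
  100 - 89 = 11


Delta encoded: [25, 2, 1, 32, 13, 7, 9, 11]


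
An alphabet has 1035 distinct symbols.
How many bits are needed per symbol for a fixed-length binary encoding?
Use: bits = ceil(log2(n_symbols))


log2(1035) = 10.0154
Bracket: 2^10 = 1024 < 1035 <= 2^11 = 2048
So ceil(log2(1035)) = 11

bits = ceil(log2(1035)) = ceil(10.0154) = 11 bits


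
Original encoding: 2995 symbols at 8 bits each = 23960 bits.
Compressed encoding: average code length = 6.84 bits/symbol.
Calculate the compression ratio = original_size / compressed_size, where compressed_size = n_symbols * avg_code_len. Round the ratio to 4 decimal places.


original_size = n_symbols * orig_bits = 2995 * 8 = 23960 bits
compressed_size = n_symbols * avg_code_len = 2995 * 6.84 = 20485.8 bits
ratio = original_size / compressed_size = 23960 / 20485.8 = 1.1696

Compression ratio = 1.1696


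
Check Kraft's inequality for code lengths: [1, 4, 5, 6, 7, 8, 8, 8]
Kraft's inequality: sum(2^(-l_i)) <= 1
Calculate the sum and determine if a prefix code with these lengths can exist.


Sum = 2^(-1) + 2^(-4) + 2^(-5) + 2^(-6) + 2^(-7) + 2^(-8) + 2^(-8) + 2^(-8)
    = 0.5 + 0.0625 + 0.03125 + 0.015625 + 0.0078125 + 0.00390625 + 0.00390625 + 0.00390625
    = 161/256 = 0.62890625
Since 0.62890625 <= 1, Kraft's inequality IS satisfied.
A prefix code with these lengths CAN exist.

Kraft sum = 0.62890625. Satisfied.


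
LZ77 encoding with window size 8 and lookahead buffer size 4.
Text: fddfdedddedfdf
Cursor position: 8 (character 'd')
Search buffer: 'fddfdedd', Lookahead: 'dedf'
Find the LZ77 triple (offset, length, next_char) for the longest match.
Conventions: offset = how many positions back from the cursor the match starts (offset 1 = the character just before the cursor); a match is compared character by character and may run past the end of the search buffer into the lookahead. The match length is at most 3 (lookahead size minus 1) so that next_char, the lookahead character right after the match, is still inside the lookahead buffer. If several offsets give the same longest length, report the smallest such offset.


Try each offset into the search buffer:
  offset=1 (pos 7, char 'd'): match length 1
  offset=2 (pos 6, char 'd'): match length 1
  offset=3 (pos 5, char 'e'): match length 0
  offset=4 (pos 4, char 'd'): match length 3
  offset=5 (pos 3, char 'f'): match length 0
  offset=6 (pos 2, char 'd'): match length 1
  offset=7 (pos 1, char 'd'): match length 1
  offset=8 (pos 0, char 'f'): match length 0
Longest match has length 3 at offset 4.
next_char = character at position 8 + 3 = 11 -> 'f'

Best match: offset=4, length=3 (matching 'ded' starting at position 4)
LZ77 triple: (4, 3, 'f')


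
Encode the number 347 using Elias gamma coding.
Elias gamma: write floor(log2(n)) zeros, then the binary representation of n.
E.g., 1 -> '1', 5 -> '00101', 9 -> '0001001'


num_bits = floor(log2(347)) + 1 = 9
leading_zeros = num_bits - 1 = 8
binary(347) = 101011011

Elias gamma(347) = '00000000' + '101011011' = 00000000101011011 (17 bits)


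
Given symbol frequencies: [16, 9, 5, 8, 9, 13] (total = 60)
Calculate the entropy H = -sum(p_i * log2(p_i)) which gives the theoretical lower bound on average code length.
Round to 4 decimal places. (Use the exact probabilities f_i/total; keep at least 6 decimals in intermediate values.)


Per-symbol terms -p_i * log2(p_i) with p_i = f_i/60:
  p = 16/60 = 0.266667: log2(p) = -1.906891, -p*log2(p) = 0.508504
  p = 9/60 = 0.150000: log2(p) = -2.736966, -p*log2(p) = 0.410545
  p = 5/60 = 0.083333: log2(p) = -3.584963, -p*log2(p) = 0.298747
  p = 8/60 = 0.133333: log2(p) = -2.906891, -p*log2(p) = 0.387585
  p = 9/60 = 0.150000: log2(p) = -2.736966, -p*log2(p) = 0.410545
  p = 13/60 = 0.216667: log2(p) = -2.206451, -p*log2(p) = 0.478064
H = 0.508504 + 0.410545 + 0.298747 + 0.387585 + 0.410545 + 0.478064 = 2.493990

H = 2.494 bits/symbol


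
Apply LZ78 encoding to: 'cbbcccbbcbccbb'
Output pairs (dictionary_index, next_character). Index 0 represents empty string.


LZ78 encoding steps:
Dictionary: {0: ''}
Step 1: w='' (idx 0), next='c' -> output (0, 'c'), add 'c' as idx 1
Step 2: w='' (idx 0), next='b' -> output (0, 'b'), add 'b' as idx 2
Step 3: w='b' (idx 2), next='c' -> output (2, 'c'), add 'bc' as idx 3
Step 4: w='c' (idx 1), next='c' -> output (1, 'c'), add 'cc' as idx 4
Step 5: w='b' (idx 2), next='b' -> output (2, 'b'), add 'bb' as idx 5
Step 6: w='c' (idx 1), next='b' -> output (1, 'b'), add 'cb' as idx 6
Step 7: w='cc' (idx 4), next='b' -> output (4, 'b'), add 'ccb' as idx 7
Step 8: w='b' (idx 2), end of input -> output (2, '')


Encoded: [(0, 'c'), (0, 'b'), (2, 'c'), (1, 'c'), (2, 'b'), (1, 'b'), (4, 'b'), (2, '')]


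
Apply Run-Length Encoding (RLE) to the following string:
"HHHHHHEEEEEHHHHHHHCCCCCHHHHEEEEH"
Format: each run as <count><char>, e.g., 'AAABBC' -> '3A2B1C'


Scanning runs left to right:
  i=0: run of 'H' x 6 -> '6H'
  i=6: run of 'E' x 5 -> '5E'
  i=11: run of 'H' x 7 -> '7H'
  i=18: run of 'C' x 5 -> '5C'
  i=23: run of 'H' x 4 -> '4H'
  i=27: run of 'E' x 4 -> '4E'
  i=31: run of 'H' x 1 -> '1H'

RLE = 6H5E7H5C4H4E1H


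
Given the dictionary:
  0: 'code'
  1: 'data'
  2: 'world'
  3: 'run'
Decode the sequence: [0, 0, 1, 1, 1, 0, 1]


Look up each index in the dictionary:
  0 -> 'code'
  0 -> 'code'
  1 -> 'data'
  1 -> 'data'
  1 -> 'data'
  0 -> 'code'
  1 -> 'data'

Decoded: "code code data data data code data"


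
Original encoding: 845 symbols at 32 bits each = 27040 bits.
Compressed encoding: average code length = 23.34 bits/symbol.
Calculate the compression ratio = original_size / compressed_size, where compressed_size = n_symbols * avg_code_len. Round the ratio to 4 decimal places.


original_size = n_symbols * orig_bits = 845 * 32 = 27040 bits
compressed_size = n_symbols * avg_code_len = 845 * 23.34 = 19722.3 bits
ratio = original_size / compressed_size = 27040 / 19722.3 = 1.371

Compression ratio = 1.371


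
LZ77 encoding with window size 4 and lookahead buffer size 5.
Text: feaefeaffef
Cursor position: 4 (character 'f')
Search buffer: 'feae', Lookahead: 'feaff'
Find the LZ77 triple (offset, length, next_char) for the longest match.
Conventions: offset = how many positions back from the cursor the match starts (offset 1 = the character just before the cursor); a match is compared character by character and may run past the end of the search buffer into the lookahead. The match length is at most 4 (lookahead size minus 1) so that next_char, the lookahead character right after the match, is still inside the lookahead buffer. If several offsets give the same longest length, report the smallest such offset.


Try each offset into the search buffer:
  offset=1 (pos 3, char 'e'): match length 0
  offset=2 (pos 2, char 'a'): match length 0
  offset=3 (pos 1, char 'e'): match length 0
  offset=4 (pos 0, char 'f'): match length 3
Longest match has length 3 at offset 4.
next_char = character at position 4 + 3 = 7 -> 'f'

Best match: offset=4, length=3 (matching 'fea' starting at position 0)
LZ77 triple: (4, 3, 'f')


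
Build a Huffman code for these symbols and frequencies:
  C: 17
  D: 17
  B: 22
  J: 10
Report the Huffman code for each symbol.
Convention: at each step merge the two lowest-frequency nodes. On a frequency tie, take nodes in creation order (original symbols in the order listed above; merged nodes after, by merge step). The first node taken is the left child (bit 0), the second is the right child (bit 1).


Huffman tree construction:
Step 1: Merge J(10) + C(17) = 27
Step 2: Merge D(17) + B(22) = 39
Step 3: Merge (J+C)(27) + (D+B)(39) = 66
Read each symbol's code off the tree from the root (left child = 0, right child = 1).

Codes:
  C: 01 (length 2)
  D: 10 (length 2)
  B: 11 (length 2)
  J: 00 (length 2)
Average code length: 132/66 = 2.0000 bits/symbol


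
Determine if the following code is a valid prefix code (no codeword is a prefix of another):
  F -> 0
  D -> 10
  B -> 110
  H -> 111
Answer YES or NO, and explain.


Checking each pair (does one codeword prefix another?):
  F='0' vs D='10': no prefix
  F='0' vs B='110': no prefix
  F='0' vs H='111': no prefix
  D='10' vs F='0': no prefix
  D='10' vs B='110': no prefix
  D='10' vs H='111': no prefix
  B='110' vs F='0': no prefix
  B='110' vs D='10': no prefix
  B='110' vs H='111': no prefix
  H='111' vs F='0': no prefix
  H='111' vs D='10': no prefix
  H='111' vs B='110': no prefix
No violation found over all pairs.

YES -- this is a valid prefix code. No codeword is a prefix of any other codeword.


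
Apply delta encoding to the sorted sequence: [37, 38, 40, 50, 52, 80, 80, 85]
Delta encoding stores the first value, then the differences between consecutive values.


First value: 37
Deltas:
  38 - 37 = 1
  40 - 38 = 2
  50 - 40 = 10
  52 - 50 = 2
  80 - 52 = 28
  80 - 80 = 0
  85 - 80 = 5


Delta encoded: [37, 1, 2, 10, 2, 28, 0, 5]


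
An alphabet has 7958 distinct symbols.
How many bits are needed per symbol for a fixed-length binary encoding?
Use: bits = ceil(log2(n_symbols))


log2(7958) = 12.9582
Bracket: 2^12 = 4096 < 7958 <= 2^13 = 8192
So ceil(log2(7958)) = 13

bits = ceil(log2(7958)) = ceil(12.9582) = 13 bits


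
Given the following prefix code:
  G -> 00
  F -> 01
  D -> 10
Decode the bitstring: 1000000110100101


Decoding step by step:
Bits 10 -> D
Bits 00 -> G
Bits 00 -> G
Bits 01 -> F
Bits 10 -> D
Bits 10 -> D
Bits 01 -> F
Bits 01 -> F


Decoded message: DGGFDDFF


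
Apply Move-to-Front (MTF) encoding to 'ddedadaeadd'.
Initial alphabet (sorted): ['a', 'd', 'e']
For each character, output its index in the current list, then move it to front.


MTF encoding:
'd': index 1 in ['a', 'd', 'e'] -> ['d', 'a', 'e']
'd': index 0 in ['d', 'a', 'e'] -> ['d', 'a', 'e']
'e': index 2 in ['d', 'a', 'e'] -> ['e', 'd', 'a']
'd': index 1 in ['e', 'd', 'a'] -> ['d', 'e', 'a']
'a': index 2 in ['d', 'e', 'a'] -> ['a', 'd', 'e']
'd': index 1 in ['a', 'd', 'e'] -> ['d', 'a', 'e']
'a': index 1 in ['d', 'a', 'e'] -> ['a', 'd', 'e']
'e': index 2 in ['a', 'd', 'e'] -> ['e', 'a', 'd']
'a': index 1 in ['e', 'a', 'd'] -> ['a', 'e', 'd']
'd': index 2 in ['a', 'e', 'd'] -> ['d', 'a', 'e']
'd': index 0 in ['d', 'a', 'e'] -> ['d', 'a', 'e']


Output: [1, 0, 2, 1, 2, 1, 1, 2, 1, 2, 0]


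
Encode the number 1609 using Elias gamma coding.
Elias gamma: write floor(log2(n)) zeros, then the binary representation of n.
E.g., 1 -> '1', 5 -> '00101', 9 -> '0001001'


num_bits = floor(log2(1609)) + 1 = 11
leading_zeros = num_bits - 1 = 10
binary(1609) = 11001001001

Elias gamma(1609) = '0000000000' + '11001001001' = 000000000011001001001 (21 bits)


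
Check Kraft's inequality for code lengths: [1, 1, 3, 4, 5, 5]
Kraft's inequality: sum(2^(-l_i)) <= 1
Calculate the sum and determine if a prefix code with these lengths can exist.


Sum = 2^(-1) + 2^(-1) + 2^(-3) + 2^(-4) + 2^(-5) + 2^(-5)
    = 0.5 + 0.5 + 0.125 + 0.0625 + 0.03125 + 0.03125
    = 40/32 = 1.25
Since 1.25 > 1, Kraft's inequality is NOT satisfied.
A prefix code with these lengths CANNOT exist.

Kraft sum = 1.25. Not satisfied.


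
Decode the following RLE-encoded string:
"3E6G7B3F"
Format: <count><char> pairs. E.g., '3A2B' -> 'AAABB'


Expanding each <count><char> pair:
  3E -> 'EEE'
  6G -> 'GGGGGG'
  7B -> 'BBBBBBB'
  3F -> 'FFF'

Decoded = EEEGGGGGGBBBBBBBFFF


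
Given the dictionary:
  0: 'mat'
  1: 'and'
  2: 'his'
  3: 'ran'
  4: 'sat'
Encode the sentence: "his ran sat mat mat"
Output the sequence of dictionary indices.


Look up each word in the dictionary:
  'his' -> 2
  'ran' -> 3
  'sat' -> 4
  'mat' -> 0
  'mat' -> 0

Encoded: [2, 3, 4, 0, 0]


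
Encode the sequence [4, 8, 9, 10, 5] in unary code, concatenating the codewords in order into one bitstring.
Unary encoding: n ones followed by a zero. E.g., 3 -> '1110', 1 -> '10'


Encode each number as n ones followed by a terminating 0:
  4 -> 11110 (5 bits)
  8 -> 111111110 (9 bits)
  9 -> 1111111110 (10 bits)
  10 -> 11111111110 (11 bits)
  5 -> 111110 (6 bits)
Total length = 5 + 9 + 10 + 11 + 6 = 41 bits.

Unary([4, 8, 9, 10, 5]) = 11110111111110111111111011111111110111110 (41 bits)


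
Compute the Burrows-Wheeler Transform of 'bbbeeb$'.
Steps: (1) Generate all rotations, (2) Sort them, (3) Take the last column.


Rotations (sorted):
  0: $bbbeeb -> last char: b
  1: b$bbbee -> last char: e
  2: bbbeeb$ -> last char: $
  3: bbeeb$b -> last char: b
  4: beeb$bb -> last char: b
  5: eb$bbbe -> last char: e
  6: eeb$bbb -> last char: b


BWT = be$bbeb


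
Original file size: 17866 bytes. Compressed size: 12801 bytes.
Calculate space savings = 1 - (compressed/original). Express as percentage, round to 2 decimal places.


ratio = compressed/original = 12801/17866 = 0.716501
savings = 1 - ratio = 1 - 0.716501 = 0.283499
as a percentage: 0.283499 * 100 = 28.35%

Space savings = 1 - 12801/17866 = 28.35%


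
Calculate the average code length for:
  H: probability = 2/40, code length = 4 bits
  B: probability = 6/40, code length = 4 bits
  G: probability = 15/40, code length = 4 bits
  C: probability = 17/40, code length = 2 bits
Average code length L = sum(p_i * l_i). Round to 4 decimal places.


Weighted contributions p_i * l_i:
  H: (2/40) * 4 = 8/40
  B: (6/40) * 4 = 24/40
  G: (15/40) * 4 = 60/40
  C: (17/40) * 2 = 34/40
Sum = (8 + 24 + 60 + 34)/40 = 126/40

L = 126/40 = 3.1500 bits/symbol


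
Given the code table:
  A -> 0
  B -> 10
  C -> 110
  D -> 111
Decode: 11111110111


Decoding:
111 -> D
111 -> D
10 -> B
111 -> D


Result: DDBD


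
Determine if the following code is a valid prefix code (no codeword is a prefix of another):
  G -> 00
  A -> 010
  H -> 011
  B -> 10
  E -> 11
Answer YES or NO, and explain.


Checking each pair (does one codeword prefix another?):
  G='00' vs A='010': no prefix
  G='00' vs H='011': no prefix
  G='00' vs B='10': no prefix
  G='00' vs E='11': no prefix
  A='010' vs G='00': no prefix
  A='010' vs H='011': no prefix
  A='010' vs B='10': no prefix
  A='010' vs E='11': no prefix
  H='011' vs G='00': no prefix
  H='011' vs A='010': no prefix
  H='011' vs B='10': no prefix
  H='011' vs E='11': no prefix
  B='10' vs G='00': no prefix
  B='10' vs A='010': no prefix
  B='10' vs H='011': no prefix
  B='10' vs E='11': no prefix
  E='11' vs G='00': no prefix
  E='11' vs A='010': no prefix
  E='11' vs H='011': no prefix
  E='11' vs B='10': no prefix
No violation found over all pairs.

YES -- this is a valid prefix code. No codeword is a prefix of any other codeword.


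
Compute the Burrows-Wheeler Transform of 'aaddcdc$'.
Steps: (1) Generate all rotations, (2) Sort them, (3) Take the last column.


Rotations (sorted):
  0: $aaddcdc -> last char: c
  1: aaddcdc$ -> last char: $
  2: addcdc$a -> last char: a
  3: c$aaddcd -> last char: d
  4: cdc$aadd -> last char: d
  5: dc$aaddc -> last char: c
  6: dcdc$aad -> last char: d
  7: ddcdc$aa -> last char: a


BWT = c$addcda


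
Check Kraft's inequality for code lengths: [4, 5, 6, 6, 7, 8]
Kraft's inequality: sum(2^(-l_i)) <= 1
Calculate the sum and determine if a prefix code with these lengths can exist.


Sum = 2^(-4) + 2^(-5) + 2^(-6) + 2^(-6) + 2^(-7) + 2^(-8)
    = 0.0625 + 0.03125 + 0.015625 + 0.015625 + 0.0078125 + 0.00390625
    = 35/256 = 0.13671875
Since 0.13671875 <= 1, Kraft's inequality IS satisfied.
A prefix code with these lengths CAN exist.

Kraft sum = 0.13671875. Satisfied.


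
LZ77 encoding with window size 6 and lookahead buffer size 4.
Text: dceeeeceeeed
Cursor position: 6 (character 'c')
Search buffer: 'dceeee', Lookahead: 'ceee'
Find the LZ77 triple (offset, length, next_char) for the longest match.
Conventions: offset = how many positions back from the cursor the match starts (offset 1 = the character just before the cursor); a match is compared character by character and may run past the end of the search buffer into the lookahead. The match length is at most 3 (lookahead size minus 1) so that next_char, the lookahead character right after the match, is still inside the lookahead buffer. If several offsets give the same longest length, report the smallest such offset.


Try each offset into the search buffer:
  offset=1 (pos 5, char 'e'): match length 0
  offset=2 (pos 4, char 'e'): match length 0
  offset=3 (pos 3, char 'e'): match length 0
  offset=4 (pos 2, char 'e'): match length 0
  offset=5 (pos 1, char 'c'): match length 3
  offset=6 (pos 0, char 'd'): match length 0
Longest match has length 3 at offset 5.
next_char = character at position 6 + 3 = 9 -> 'e'

Best match: offset=5, length=3 (matching 'cee' starting at position 1)
LZ77 triple: (5, 3, 'e')
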